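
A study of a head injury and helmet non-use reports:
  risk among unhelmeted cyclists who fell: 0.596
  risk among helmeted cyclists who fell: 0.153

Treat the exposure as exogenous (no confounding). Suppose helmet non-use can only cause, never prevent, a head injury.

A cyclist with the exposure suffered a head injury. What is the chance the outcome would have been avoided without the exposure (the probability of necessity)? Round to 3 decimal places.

PN ≈ 0.743

Let p₁ = 0.596, p₀ = 0.153.
Under exogeneity and monotonicity, PN = (p₁ − p₀) / p₁.
PN = (0.596 − 0.153) / 0.596 = 0.443 / 0.596 ≈ 0.7433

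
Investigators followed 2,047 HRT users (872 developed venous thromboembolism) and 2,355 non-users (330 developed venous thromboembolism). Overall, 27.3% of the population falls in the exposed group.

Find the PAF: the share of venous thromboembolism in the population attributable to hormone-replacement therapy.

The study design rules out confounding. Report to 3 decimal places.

PAF ≈ 0.358

p₁ = P(outcome | exposed) = 872/2047 = 0.42599
p₀ = P(outcome | unexposed) = 330/2355 = 0.14013
Overall risk P(Y=1) = π·p₁ + (1−π)·p₀ = 0.273×0.42599 + 0.727×0.14013 = 0.21817.
Under exogeneity, PAF = [P(Y=1) − p₀] / P(Y=1).
PAF = (0.21817 − 0.14013) / 0.21817 ≈ 0.3577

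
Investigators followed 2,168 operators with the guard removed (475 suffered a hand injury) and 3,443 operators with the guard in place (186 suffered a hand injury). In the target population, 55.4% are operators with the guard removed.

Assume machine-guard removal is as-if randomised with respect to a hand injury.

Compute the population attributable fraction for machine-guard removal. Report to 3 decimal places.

PAF ≈ 0.629

p₁ = P(outcome | exposed) = 475/2168 = 0.2191
p₀ = P(outcome | unexposed) = 186/3443 = 0.054023
Overall risk P(Y=1) = π·p₁ + (1−π)·p₀ = 0.554×0.2191 + 0.446×0.054023 = 0.14547.
Under exogeneity, PAF = [P(Y=1) − p₀] / P(Y=1).
PAF = (0.14547 − 0.054023) / 0.14547 ≈ 0.6286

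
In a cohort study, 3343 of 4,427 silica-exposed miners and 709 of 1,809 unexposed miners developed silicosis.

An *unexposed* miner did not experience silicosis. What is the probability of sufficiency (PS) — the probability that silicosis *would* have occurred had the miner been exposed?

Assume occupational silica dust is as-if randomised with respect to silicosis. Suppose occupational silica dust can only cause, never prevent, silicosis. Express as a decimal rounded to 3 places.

PS ≈ 0.597

p₁ = P(outcome | exposed) = 3343/4427 = 0.75514
p₀ = P(outcome | unexposed) = 709/1809 = 0.39193
Under exogeneity and monotonicity, PS = (p₁ − p₀) / (1 − p₀).
PS = (0.75514 − 0.39193) / (1 − 0.39193) = 0.36321 / 0.60807 ≈ 0.5973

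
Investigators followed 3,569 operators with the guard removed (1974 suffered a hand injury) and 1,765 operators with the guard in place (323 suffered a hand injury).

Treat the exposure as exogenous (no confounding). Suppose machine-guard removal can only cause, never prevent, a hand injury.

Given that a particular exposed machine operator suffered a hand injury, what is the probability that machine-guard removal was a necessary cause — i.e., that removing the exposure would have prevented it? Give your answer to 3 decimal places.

PN ≈ 0.669

p₁ = P(outcome | exposed) = 1974/3569 = 0.5531
p₀ = P(outcome | unexposed) = 323/1765 = 0.183
Under exogeneity and monotonicity, PN = (p₁ − p₀) / p₁.
PN = (0.5531 − 0.183) / 0.5531 = 0.37009 / 0.5531 ≈ 0.6691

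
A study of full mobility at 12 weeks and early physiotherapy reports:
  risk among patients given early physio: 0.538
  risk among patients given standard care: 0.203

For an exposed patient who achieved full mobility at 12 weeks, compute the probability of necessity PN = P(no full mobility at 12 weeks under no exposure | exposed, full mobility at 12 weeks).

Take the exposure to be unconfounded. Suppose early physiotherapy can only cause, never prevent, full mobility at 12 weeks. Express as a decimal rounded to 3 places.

Let p₁ = 0.538, p₀ = 0.203.
Under exogeneity and monotonicity, PN = (p₁ − p₀) / p₁.
PN = (0.538 − 0.203) / 0.538 = 0.335 / 0.538 ≈ 0.6227

PN ≈ 0.623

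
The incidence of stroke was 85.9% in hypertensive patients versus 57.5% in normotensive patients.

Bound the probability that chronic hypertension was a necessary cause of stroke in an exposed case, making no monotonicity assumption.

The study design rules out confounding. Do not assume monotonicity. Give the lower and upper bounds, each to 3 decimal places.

p₁ = 0.859, p₀ = 0.575.
Under exogeneity alone the bounds on PN are max{0,(p₁−p₀)/p₁} ≤ PN ≤ min{1,(1−p₀)/p₁}.
  lower = (p₁ − p₀)/p₁ = 0.284 / 0.859 ≈ 0.3306
  upper = min{1, (1 − p₀)/p₁} = 0.425 / 0.859 ≈ 0.4948

0.331 ≤ PN ≤ 0.495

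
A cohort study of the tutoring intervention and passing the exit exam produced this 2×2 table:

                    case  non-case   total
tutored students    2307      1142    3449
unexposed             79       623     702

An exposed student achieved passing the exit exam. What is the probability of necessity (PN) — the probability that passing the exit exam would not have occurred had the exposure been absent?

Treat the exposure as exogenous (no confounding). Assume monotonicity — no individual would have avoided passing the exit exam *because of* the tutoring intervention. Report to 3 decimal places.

PN ≈ 0.832

p₁ = P(outcome | exposed) = 2307/3449 = 0.66889
p₀ = P(outcome | unexposed) = 79/702 = 0.11254
Under exogeneity and monotonicity, PN = (p₁ − p₀)/p₁.
PN = (0.66889 − 0.11254) / 0.66889 ≈ 0.8318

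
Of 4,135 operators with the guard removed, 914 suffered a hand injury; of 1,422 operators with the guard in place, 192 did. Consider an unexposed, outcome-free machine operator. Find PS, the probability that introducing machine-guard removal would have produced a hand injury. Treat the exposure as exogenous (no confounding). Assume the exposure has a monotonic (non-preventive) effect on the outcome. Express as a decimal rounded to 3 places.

PS ≈ 0.099

p₁ = P(outcome | exposed) = 914/4135 = 0.22104
p₀ = P(outcome | unexposed) = 192/1422 = 0.13502
Under exogeneity and monotonicity, PS = (p₁ − p₀) / (1 − p₀).
PS = (0.22104 − 0.13502) / (1 − 0.13502) = 0.086019 / 0.86498 ≈ 0.0994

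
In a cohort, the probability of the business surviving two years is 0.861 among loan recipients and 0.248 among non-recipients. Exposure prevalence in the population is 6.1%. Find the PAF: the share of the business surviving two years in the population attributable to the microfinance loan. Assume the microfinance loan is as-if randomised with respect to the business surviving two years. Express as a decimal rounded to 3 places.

PAF ≈ 0.131

Let p₁ = 0.861, p₀ = 0.248.
Overall risk P(Y=1) = π·p₁ + (1−π)·p₀ = 0.061×0.861 + 0.939×0.248 = 0.28539.
Under exogeneity, PAF = [P(Y=1) − p₀] / P(Y=1).
PAF = (0.28539 − 0.248) / 0.28539 ≈ 0.1310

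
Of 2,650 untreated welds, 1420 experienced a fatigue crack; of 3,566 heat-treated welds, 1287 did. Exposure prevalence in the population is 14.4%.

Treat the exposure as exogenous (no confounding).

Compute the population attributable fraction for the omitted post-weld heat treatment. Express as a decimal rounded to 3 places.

p₁ = P(outcome | exposed) = 1420/2650 = 0.53585
p₀ = P(outcome | unexposed) = 1287/3566 = 0.36091
Overall risk P(Y=1) = π·p₁ + (1−π)·p₀ = 0.144×0.53585 + 0.856×0.36091 = 0.3861.
Under exogeneity, PAF = [P(Y=1) − p₀] / P(Y=1).
PAF = (0.3861 − 0.36091) / 0.3861 ≈ 0.0652

PAF ≈ 0.065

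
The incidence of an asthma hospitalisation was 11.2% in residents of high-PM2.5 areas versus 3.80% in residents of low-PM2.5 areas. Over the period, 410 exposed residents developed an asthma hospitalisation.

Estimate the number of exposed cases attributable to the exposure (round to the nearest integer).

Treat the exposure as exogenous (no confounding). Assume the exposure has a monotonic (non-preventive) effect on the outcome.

p₁ = 0.112, p₀ = 0.038.
PN = (p₁ − p₀)/p₁ = (0.112 − 0.038) / 0.112 ≈ 0.66071.
Attributable cases ≈ PN × (exposed cases) = 0.66071 × 410 ≈ 270.89.

about 271 cases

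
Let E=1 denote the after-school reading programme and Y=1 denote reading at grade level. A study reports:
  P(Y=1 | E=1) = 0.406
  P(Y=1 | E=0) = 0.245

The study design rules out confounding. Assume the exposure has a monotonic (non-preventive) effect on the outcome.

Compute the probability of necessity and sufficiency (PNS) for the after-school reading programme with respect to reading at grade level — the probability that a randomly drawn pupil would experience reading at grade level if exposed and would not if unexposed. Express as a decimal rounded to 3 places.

Let p₁ = 0.406, p₀ = 0.245.
Under exogeneity and monotonicity, PNS = p₁ − p₀.
PNS = 0.406 − 0.245 = 0.161

PNS ≈ 0.161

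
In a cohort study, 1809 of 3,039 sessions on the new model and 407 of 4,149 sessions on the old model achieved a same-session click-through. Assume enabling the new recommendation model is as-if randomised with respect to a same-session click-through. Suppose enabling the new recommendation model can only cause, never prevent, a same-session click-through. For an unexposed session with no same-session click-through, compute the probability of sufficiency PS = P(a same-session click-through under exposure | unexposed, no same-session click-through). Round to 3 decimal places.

PS ≈ 0.551

p₁ = P(outcome | exposed) = 1809/3039 = 0.59526
p₀ = P(outcome | unexposed) = 407/4149 = 0.098096
Under exogeneity and monotonicity, PS = (p₁ − p₀) / (1 − p₀).
PS = (0.59526 − 0.098096) / (1 − 0.098096) = 0.49717 / 0.9019 ≈ 0.5512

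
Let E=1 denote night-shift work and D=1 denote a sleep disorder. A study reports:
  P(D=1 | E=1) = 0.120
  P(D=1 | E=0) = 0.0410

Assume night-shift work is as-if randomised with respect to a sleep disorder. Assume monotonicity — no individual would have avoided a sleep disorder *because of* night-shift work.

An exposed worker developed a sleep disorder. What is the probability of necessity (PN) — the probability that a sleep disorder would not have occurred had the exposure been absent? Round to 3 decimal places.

PN ≈ 0.658

Let p₁ = 0.12, p₀ = 0.041.
Under exogeneity and monotonicity, PN = (p₁ − p₀) / p₁.
PN = (0.12 − 0.041) / 0.12 = 0.079 / 0.12 ≈ 0.6583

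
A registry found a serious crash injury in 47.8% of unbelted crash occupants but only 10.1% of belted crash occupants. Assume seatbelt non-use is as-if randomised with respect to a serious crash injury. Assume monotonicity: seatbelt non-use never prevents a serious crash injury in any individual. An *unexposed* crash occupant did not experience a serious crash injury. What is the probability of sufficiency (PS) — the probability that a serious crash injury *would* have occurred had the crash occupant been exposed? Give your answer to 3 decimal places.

PS ≈ 0.419

p₁ = 0.478, p₀ = 0.101.
Under exogeneity and monotonicity, PS = (p₁ − p₀) / (1 − p₀).
PS = (0.478 − 0.101) / (1 − 0.101) = 0.377 / 0.899 ≈ 0.4194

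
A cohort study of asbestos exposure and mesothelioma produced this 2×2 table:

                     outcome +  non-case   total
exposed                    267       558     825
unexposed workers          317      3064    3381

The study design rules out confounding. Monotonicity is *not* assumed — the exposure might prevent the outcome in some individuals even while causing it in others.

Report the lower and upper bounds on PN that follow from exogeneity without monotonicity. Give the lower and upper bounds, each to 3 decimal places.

0.710 ≤ PN ≤ 1.000

p₁ = P(outcome | exposed) = 267/825 = 0.32364
p₀ = P(outcome | unexposed) = 317/3381 = 0.093759
Under exogeneity alone the bounds on PN are max{0,(p₁−p₀)/p₁} ≤ PN ≤ min{1,(1−p₀)/p₁}.
  lower = (p₁ − p₀)/p₁ = 0.22988 / 0.32364 ≈ 0.7103
  upper = min{1, (1 − p₀)/p₁} = 0.90624 / 0.32364 ≈ 2.8002 → capped at 1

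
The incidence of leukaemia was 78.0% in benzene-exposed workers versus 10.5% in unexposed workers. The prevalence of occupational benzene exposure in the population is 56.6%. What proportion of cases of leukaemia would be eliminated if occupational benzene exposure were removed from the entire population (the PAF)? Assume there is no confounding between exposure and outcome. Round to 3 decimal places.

PAF ≈ 0.784

p₁ = 0.78, p₀ = 0.105.
Overall risk P(Y=1) = π·p₁ + (1−π)·p₀ = 0.566×0.78 + 0.434×0.105 = 0.48705.
Under exogeneity, PAF = [P(Y=1) − p₀] / P(Y=1).
PAF = (0.48705 − 0.105) / 0.48705 ≈ 0.7844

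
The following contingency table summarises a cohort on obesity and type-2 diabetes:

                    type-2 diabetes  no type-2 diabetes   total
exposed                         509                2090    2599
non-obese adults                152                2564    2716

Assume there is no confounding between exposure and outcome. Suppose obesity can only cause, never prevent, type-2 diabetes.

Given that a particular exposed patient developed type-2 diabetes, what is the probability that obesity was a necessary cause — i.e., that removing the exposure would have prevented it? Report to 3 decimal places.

PN ≈ 0.714

p₁ = P(outcome | exposed) = 509/2599 = 0.19584
p₀ = P(outcome | unexposed) = 152/2716 = 0.055965
Under exogeneity and monotonicity, PN = (p₁ − p₀)/p₁.
PN = (0.19584 − 0.055965) / 0.19584 ≈ 0.7142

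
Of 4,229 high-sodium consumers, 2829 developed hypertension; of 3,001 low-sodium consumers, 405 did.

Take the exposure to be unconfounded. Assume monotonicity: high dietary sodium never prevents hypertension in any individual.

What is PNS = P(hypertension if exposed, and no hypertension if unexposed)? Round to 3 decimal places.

p₁ = P(outcome | exposed) = 2829/4229 = 0.66895
p₀ = P(outcome | unexposed) = 405/3001 = 0.13496
Under exogeneity and monotonicity, PNS = p₁ − p₀.
PNS = 0.66895 − 0.13496 = 0.534

PNS ≈ 0.534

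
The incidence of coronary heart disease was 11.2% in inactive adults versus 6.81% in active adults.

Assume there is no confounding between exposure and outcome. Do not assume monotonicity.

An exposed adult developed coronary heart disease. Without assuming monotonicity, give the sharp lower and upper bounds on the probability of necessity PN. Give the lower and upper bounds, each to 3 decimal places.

0.392 ≤ PN ≤ 1.000

p₁ = 0.112, p₀ = 0.0681.
Under exogeneity alone the bounds on PN are max{0,(p₁−p₀)/p₁} ≤ PN ≤ min{1,(1−p₀)/p₁}.
  lower = (p₁ − p₀)/p₁ = 0.0439 / 0.112 ≈ 0.3920
  upper = min{1, (1 − p₀)/p₁} = 0.9319 / 0.112 ≈ 8.3205 → capped at 1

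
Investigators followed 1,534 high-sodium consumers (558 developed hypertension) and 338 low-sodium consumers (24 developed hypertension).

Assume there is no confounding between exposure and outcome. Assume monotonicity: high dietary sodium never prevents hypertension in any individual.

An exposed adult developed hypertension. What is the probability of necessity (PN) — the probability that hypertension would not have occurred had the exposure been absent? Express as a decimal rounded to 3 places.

PN ≈ 0.805

p₁ = P(outcome | exposed) = 558/1534 = 0.36375
p₀ = P(outcome | unexposed) = 24/338 = 0.071006
Under exogeneity and monotonicity, PN = (p₁ − p₀) / p₁.
PN = (0.36375 − 0.071006) / 0.36375 = 0.29275 / 0.36375 ≈ 0.8048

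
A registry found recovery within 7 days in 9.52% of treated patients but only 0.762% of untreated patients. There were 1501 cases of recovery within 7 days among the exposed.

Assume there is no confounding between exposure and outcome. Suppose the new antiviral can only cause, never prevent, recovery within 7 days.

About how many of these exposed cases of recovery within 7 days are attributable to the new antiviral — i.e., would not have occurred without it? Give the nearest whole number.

p₁ = 0.0952, p₀ = 0.00762.
PN = (p₁ − p₀)/p₁ = (0.0952 − 0.00762) / 0.0952 ≈ 0.91996.
Attributable cases ≈ PN × (exposed cases) = 0.91996 × 1501 ≈ 1380.86.

about 1381 cases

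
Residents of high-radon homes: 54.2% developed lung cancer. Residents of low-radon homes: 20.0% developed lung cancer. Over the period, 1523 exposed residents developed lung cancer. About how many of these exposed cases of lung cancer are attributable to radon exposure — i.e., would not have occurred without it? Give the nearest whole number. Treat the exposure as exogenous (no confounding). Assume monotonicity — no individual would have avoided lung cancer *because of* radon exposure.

about 961 cases

p₁ = 0.542, p₀ = 0.2.
PN = (p₁ − p₀)/p₁ = (0.542 − 0.2) / 0.542 ≈ 0.63100.
Attributable cases ≈ PN × (exposed cases) = 0.63100 × 1523 ≈ 961.01.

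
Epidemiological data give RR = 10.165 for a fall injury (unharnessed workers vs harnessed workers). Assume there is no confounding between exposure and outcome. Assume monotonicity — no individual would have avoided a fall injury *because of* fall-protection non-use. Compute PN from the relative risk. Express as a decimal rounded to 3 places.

PN ≈ 0.902

Under exogeneity and monotonicity, PN = (RR − 1) / RR = 1 − 1/RR.
PN = (10.165 − 1) / 10.165 = 9.165 / 10.165 ≈ 0.9016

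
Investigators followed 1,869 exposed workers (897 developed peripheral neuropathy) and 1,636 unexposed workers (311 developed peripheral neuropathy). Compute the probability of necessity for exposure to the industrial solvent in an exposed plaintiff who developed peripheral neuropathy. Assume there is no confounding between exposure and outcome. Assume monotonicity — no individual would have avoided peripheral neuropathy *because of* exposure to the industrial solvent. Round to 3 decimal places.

PN ≈ 0.604

p₁ = P(outcome | exposed) = 897/1869 = 0.47994
p₀ = P(outcome | unexposed) = 311/1636 = 0.1901
Under exogeneity and monotonicity, PN = (p₁ − p₀) / p₁.
PN = (0.47994 − 0.1901) / 0.47994 = 0.28984 / 0.47994 ≈ 0.6039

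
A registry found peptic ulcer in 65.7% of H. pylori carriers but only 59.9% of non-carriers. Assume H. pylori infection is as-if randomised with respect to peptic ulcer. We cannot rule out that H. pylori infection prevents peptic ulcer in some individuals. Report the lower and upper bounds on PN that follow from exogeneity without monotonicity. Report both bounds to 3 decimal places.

p₁ = 0.657, p₀ = 0.599.
Under exogeneity alone the bounds on PN are max{0,(p₁−p₀)/p₁} ≤ PN ≤ min{1,(1−p₀)/p₁}.
  lower = (p₁ − p₀)/p₁ = 0.058 / 0.657 ≈ 0.0883
  upper = min{1, (1 − p₀)/p₁} = 0.401 / 0.657 ≈ 0.6104

0.088 ≤ PN ≤ 0.610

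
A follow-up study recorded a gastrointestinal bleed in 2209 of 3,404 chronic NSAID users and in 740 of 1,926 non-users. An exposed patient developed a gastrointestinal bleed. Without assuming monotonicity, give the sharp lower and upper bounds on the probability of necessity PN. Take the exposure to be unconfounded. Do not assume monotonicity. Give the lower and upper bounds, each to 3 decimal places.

p₁ = P(outcome | exposed) = 2209/3404 = 0.64894
p₀ = P(outcome | unexposed) = 740/1926 = 0.38422
Under exogeneity alone the bounds on PN are max{0,(p₁−p₀)/p₁} ≤ PN ≤ min{1,(1−p₀)/p₁}.
  lower = (p₁ − p₀)/p₁ = 0.26473 / 0.64894 ≈ 0.4079
  upper = min{1, (1 − p₀)/p₁} = 0.61578 / 0.64894 ≈ 0.9489

0.408 ≤ PN ≤ 0.949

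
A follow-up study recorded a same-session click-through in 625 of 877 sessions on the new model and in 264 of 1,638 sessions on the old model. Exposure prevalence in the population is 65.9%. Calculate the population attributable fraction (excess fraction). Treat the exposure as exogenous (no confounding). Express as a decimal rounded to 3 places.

p₁ = P(outcome | exposed) = 625/877 = 0.71266
p₀ = P(outcome | unexposed) = 264/1638 = 0.16117
Overall risk P(Y=1) = π·p₁ + (1−π)·p₀ = 0.659×0.71266 + 0.341×0.16117 = 0.5246.
Under exogeneity, PAF = [P(Y=1) − p₀] / P(Y=1).
PAF = (0.5246 − 0.16117) / 0.5246 ≈ 0.6928

PAF ≈ 0.693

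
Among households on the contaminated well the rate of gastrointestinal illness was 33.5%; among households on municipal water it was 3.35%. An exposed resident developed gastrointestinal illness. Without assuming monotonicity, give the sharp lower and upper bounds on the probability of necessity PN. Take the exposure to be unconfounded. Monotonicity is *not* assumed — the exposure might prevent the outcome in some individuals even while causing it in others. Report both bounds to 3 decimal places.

p₁ = 0.335, p₀ = 0.0335.
Under exogeneity alone the bounds on PN are max{0,(p₁−p₀)/p₁} ≤ PN ≤ min{1,(1−p₀)/p₁}.
  lower = (p₁ − p₀)/p₁ = 0.3015 / 0.335 ≈ 0.9000
  upper = min{1, (1 − p₀)/p₁} = 0.9665 / 0.335 ≈ 2.8851 → capped at 1

0.900 ≤ PN ≤ 1.000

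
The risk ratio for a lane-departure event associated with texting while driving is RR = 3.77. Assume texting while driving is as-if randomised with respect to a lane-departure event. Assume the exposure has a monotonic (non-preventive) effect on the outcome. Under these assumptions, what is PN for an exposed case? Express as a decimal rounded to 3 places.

PN ≈ 0.735

Under exogeneity and monotonicity, PN = (RR − 1) / RR = 1 − 1/RR.
PN = (3.77 − 1) / 3.77 = 2.77 / 3.77 ≈ 0.7347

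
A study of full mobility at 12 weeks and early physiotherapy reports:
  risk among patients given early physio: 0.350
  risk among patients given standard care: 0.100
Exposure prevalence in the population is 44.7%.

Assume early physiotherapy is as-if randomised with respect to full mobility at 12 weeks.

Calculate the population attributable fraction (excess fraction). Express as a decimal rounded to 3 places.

PAF ≈ 0.528

Let p₁ = 0.35, p₀ = 0.1.
Overall risk P(Y=1) = π·p₁ + (1−π)·p₀ = 0.447×0.35 + 0.553×0.1 = 0.21175.
Under exogeneity, PAF = [P(Y=1) − p₀] / P(Y=1).
PAF = (0.21175 − 0.1) / 0.21175 ≈ 0.5277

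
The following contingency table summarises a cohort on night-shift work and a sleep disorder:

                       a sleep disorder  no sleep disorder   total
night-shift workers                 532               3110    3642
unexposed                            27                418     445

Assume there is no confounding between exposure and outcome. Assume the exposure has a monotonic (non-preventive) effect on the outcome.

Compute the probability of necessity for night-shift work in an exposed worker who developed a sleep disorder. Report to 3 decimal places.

p₁ = P(outcome | exposed) = 532/3642 = 0.14607
p₀ = P(outcome | unexposed) = 27/445 = 0.060674
Under exogeneity and monotonicity, PN = (p₁ − p₀) / p₁.
PN = (0.14607 − 0.060674) / 0.14607 = 0.085399 / 0.14607 ≈ 0.5846

PN ≈ 0.585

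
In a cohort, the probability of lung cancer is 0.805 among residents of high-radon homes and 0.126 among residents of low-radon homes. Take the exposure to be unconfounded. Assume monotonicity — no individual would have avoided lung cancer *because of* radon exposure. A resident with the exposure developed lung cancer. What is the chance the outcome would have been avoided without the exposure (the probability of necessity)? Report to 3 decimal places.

Let p₁ = 0.805, p₀ = 0.126.
Under exogeneity and monotonicity, PN = (p₁ − p₀) / p₁.
PN = (0.805 − 0.126) / 0.805 = 0.679 / 0.805 ≈ 0.8435

PN ≈ 0.843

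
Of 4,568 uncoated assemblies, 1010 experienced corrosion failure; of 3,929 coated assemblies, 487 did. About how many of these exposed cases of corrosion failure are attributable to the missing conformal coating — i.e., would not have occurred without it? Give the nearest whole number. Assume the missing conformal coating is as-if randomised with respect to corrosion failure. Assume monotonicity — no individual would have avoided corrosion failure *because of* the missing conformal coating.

about 444 cases

p₁ = P(outcome | exposed) = 1010/4568 = 0.2211
p₀ = P(outcome | unexposed) = 487/3929 = 0.12395
PN = (p₁ − p₀)/p₁ = (0.2211 − 0.12395) / 0.2211 ≈ 0.43940.
Attributable cases ≈ PN × (exposed cases) = 0.43940 × 1010 ≈ 443.80.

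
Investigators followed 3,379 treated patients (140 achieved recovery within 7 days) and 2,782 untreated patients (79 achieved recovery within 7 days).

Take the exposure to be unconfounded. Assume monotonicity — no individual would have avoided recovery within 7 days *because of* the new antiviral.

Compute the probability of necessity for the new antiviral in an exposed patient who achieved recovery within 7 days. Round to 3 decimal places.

PN ≈ 0.315

p₁ = P(outcome | exposed) = 140/3379 = 0.041432
p₀ = P(outcome | unexposed) = 79/2782 = 0.028397
Under exogeneity and monotonicity, PN = (p₁ − p₀) / p₁.
PN = (0.041432 − 0.028397) / 0.041432 = 0.013036 / 0.041432 ≈ 0.3146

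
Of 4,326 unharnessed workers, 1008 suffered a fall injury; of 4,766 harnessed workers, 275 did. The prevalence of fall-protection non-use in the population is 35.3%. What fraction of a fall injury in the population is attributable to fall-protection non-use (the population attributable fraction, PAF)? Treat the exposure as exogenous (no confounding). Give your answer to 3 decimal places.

PAF ≈ 0.517

p₁ = P(outcome | exposed) = 1008/4326 = 0.23301
p₀ = P(outcome | unexposed) = 275/4766 = 0.0577
Overall risk P(Y=1) = π·p₁ + (1−π)·p₀ = 0.353×0.23301 + 0.647×0.0577 = 0.11958.
Under exogeneity, PAF = [P(Y=1) − p₀] / P(Y=1).
PAF = (0.11958 − 0.0577) / 0.11958 ≈ 0.5175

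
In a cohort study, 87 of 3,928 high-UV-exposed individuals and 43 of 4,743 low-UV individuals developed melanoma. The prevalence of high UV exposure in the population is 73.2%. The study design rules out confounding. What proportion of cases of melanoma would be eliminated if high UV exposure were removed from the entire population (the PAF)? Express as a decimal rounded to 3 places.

p₁ = P(outcome | exposed) = 87/3928 = 0.022149
p₀ = P(outcome | unexposed) = 43/4743 = 0.009066
Overall risk P(Y=1) = π·p₁ + (1−π)·p₀ = 0.732×0.022149 + 0.268×0.009066 = 0.018643.
Under exogeneity, PAF = [P(Y=1) − p₀] / P(Y=1).
PAF = (0.018643 − 0.009066) / 0.018643 ≈ 0.5137

PAF ≈ 0.514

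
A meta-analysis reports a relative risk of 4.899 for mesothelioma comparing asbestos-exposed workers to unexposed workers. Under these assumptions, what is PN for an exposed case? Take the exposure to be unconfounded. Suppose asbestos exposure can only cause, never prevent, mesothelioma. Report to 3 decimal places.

Under exogeneity and monotonicity, PN = (RR − 1) / RR = 1 − 1/RR.
PN = (4.899 − 1) / 4.899 = 3.899 / 4.899 ≈ 0.7959

PN ≈ 0.796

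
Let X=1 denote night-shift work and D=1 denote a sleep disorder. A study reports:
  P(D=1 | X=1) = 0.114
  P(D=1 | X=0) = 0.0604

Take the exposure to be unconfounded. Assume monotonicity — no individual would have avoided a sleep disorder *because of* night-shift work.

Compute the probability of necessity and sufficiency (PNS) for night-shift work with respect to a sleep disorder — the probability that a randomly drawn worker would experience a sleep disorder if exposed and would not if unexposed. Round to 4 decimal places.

PNS ≈ 0.0536

Let p₁ = 0.114, p₀ = 0.0604.
Under exogeneity and monotonicity, PNS = p₁ − p₀.
PNS = 0.114 − 0.0604 = 0.0536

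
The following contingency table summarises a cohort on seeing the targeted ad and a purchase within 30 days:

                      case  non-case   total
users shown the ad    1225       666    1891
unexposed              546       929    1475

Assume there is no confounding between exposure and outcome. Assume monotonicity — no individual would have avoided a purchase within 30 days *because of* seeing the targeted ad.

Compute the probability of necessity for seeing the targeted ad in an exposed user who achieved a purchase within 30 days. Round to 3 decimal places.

PN ≈ 0.429

p₁ = P(outcome | exposed) = 1225/1891 = 0.64781
p₀ = P(outcome | unexposed) = 546/1475 = 0.37017
Under exogeneity and monotonicity, PN = (p₁ − p₀) / p₁.
PN = (0.64781 − 0.37017) / 0.64781 = 0.27764 / 0.64781 ≈ 0.4286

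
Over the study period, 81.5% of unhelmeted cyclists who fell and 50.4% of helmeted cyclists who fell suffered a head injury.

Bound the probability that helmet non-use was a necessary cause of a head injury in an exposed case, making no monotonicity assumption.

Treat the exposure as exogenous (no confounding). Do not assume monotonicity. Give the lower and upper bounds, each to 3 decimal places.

p₁ = 0.815, p₀ = 0.504.
Under exogeneity alone the bounds on PN are max{0,(p₁−p₀)/p₁} ≤ PN ≤ min{1,(1−p₀)/p₁}.
  lower = (p₁ − p₀)/p₁ = 0.311 / 0.815 ≈ 0.3816
  upper = min{1, (1 − p₀)/p₁} = 0.496 / 0.815 ≈ 0.6086

0.382 ≤ PN ≤ 0.609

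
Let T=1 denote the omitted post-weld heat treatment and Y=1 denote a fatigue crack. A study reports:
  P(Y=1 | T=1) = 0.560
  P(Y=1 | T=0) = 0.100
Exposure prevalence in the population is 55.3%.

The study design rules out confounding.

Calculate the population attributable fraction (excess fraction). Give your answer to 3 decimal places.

PAF ≈ 0.718

Let p₁ = 0.56, p₀ = 0.1.
Overall risk P(Y=1) = π·p₁ + (1−π)·p₀ = 0.553×0.56 + 0.447×0.1 = 0.35438.
Under exogeneity, PAF = [P(Y=1) − p₀] / P(Y=1).
PAF = (0.35438 − 0.1) / 0.35438 ≈ 0.7178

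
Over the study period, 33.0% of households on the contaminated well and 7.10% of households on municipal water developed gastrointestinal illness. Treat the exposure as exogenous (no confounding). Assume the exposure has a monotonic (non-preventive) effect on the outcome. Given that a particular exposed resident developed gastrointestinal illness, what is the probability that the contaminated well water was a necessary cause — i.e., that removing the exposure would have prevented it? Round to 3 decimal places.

PN ≈ 0.785

p₁ = 0.33, p₀ = 0.071.
Under exogeneity and monotonicity, PN = (p₁ − p₀) / p₁.
PN = (0.33 − 0.071) / 0.33 = 0.259 / 0.33 ≈ 0.7848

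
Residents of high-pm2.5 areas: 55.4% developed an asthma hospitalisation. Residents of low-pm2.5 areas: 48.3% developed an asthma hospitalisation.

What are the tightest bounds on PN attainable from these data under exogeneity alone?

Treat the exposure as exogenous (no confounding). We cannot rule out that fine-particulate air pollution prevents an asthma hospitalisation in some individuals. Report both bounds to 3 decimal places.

0.128 ≤ PN ≤ 0.933

p₁ = 0.554, p₀ = 0.483.
Under exogeneity alone the bounds on PN are max{0,(p₁−p₀)/p₁} ≤ PN ≤ min{1,(1−p₀)/p₁}.
  lower = (p₁ − p₀)/p₁ = 0.071 / 0.554 ≈ 0.1282
  upper = min{1, (1 − p₀)/p₁} = 0.517 / 0.554 ≈ 0.9332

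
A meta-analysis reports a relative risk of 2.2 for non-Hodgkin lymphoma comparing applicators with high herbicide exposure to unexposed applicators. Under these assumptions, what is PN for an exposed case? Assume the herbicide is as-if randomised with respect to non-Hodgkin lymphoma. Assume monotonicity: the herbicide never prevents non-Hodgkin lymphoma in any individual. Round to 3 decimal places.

PN ≈ 0.545

Under exogeneity and monotonicity, PN = (RR − 1) / RR = 1 − 1/RR.
PN = (2.2 − 1) / 2.2 = 1.2 / 2.2 ≈ 0.5455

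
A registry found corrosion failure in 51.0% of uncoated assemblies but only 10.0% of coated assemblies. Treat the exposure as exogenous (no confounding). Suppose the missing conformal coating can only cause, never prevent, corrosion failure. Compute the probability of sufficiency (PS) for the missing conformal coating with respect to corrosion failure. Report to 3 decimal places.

p₁ = 0.51, p₀ = 0.1.
Under exogeneity and monotonicity, PS = (p₁ − p₀) / (1 − p₀).
PS = (0.51 − 0.1) / (1 − 0.1) = 0.41 / 0.9 ≈ 0.4556

PS ≈ 0.456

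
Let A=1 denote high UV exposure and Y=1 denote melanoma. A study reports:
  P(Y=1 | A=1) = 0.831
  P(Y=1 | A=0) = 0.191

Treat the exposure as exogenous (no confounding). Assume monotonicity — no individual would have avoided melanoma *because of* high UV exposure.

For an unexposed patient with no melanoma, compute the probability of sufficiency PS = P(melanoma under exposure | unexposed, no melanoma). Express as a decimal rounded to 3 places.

Let p₁ = 0.831, p₀ = 0.191.
Under exogeneity and monotonicity, PS = (p₁ − p₀) / (1 − p₀).
PS = (0.831 − 0.191) / (1 − 0.191) = 0.64 / 0.809 ≈ 0.7911

PS ≈ 0.791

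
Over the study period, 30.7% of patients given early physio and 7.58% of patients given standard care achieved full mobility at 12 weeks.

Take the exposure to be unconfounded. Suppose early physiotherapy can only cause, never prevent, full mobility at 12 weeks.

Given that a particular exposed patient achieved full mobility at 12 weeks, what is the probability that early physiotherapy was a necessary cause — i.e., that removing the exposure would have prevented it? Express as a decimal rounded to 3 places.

PN ≈ 0.753

p₁ = 0.307, p₀ = 0.0758.
Under exogeneity and monotonicity, PN = (p₁ − p₀) / p₁.
PN = (0.307 − 0.0758) / 0.307 = 0.2312 / 0.307 ≈ 0.7531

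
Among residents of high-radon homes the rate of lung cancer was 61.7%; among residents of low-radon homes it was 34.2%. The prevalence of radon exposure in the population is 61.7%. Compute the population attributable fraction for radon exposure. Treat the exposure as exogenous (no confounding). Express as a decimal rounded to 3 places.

p₁ = 0.617, p₀ = 0.342.
Overall risk P(Y=1) = π·p₁ + (1−π)·p₀ = 0.617×0.617 + 0.383×0.342 = 0.51167.
Under exogeneity, PAF = [P(Y=1) − p₀] / P(Y=1).
PAF = (0.51167 − 0.342) / 0.51167 ≈ 0.3316

PAF ≈ 0.332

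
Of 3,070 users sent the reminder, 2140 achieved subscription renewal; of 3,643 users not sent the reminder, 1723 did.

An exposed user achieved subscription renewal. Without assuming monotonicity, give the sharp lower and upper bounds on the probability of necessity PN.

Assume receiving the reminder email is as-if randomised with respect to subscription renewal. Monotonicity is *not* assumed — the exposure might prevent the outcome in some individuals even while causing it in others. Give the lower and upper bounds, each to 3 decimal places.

0.321 ≤ PN ≤ 0.756

p₁ = P(outcome | exposed) = 2140/3070 = 0.69707
p₀ = P(outcome | unexposed) = 1723/3643 = 0.47296
Under exogeneity alone the bounds on PN are max{0,(p₁−p₀)/p₁} ≤ PN ≤ min{1,(1−p₀)/p₁}.
  lower = (p₁ − p₀)/p₁ = 0.22411 / 0.69707 ≈ 0.3215
  upper = min{1, (1 − p₀)/p₁} = 0.52704 / 0.69707 ≈ 0.7561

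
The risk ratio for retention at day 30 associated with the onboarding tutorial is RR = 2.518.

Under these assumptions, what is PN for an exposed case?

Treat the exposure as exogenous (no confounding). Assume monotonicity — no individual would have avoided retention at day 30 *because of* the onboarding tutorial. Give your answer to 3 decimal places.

PN ≈ 0.603

Under exogeneity and monotonicity, PN = (RR − 1) / RR = 1 − 1/RR.
PN = (2.518 − 1) / 2.518 = 1.518 / 2.518 ≈ 0.6029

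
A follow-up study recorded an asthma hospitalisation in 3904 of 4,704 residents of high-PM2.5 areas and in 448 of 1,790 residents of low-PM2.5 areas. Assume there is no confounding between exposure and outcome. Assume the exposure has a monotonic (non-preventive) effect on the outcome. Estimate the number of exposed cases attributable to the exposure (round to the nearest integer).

p₁ = P(outcome | exposed) = 3904/4704 = 0.82993
p₀ = P(outcome | unexposed) = 448/1790 = 0.25028
PN = (p₁ − p₀)/p₁ = (0.82993 − 0.25028) / 0.82993 ≈ 0.69843.
Attributable cases ≈ PN × (exposed cases) = 0.69843 × 3904 ≈ 2726.69.

about 2727 cases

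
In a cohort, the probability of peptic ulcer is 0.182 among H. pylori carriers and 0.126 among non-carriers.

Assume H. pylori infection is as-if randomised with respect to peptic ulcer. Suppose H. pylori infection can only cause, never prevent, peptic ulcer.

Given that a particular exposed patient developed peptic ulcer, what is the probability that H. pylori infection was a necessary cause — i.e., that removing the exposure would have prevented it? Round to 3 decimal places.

PN ≈ 0.308

Let p₁ = 0.182, p₀ = 0.126.
Under exogeneity and monotonicity, PN = (p₁ − p₀) / p₁.
PN = (0.182 − 0.126) / 0.182 = 0.056 / 0.182 ≈ 0.3077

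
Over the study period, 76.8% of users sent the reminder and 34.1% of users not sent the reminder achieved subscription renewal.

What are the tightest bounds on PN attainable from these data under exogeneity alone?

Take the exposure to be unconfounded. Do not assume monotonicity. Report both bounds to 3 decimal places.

p₁ = 0.768, p₀ = 0.341.
Under exogeneity alone the bounds on PN are max{0,(p₁−p₀)/p₁} ≤ PN ≤ min{1,(1−p₀)/p₁}.
  lower = (p₁ − p₀)/p₁ = 0.427 / 0.768 ≈ 0.5560
  upper = min{1, (1 − p₀)/p₁} = 0.659 / 0.768 ≈ 0.8581

0.556 ≤ PN ≤ 0.858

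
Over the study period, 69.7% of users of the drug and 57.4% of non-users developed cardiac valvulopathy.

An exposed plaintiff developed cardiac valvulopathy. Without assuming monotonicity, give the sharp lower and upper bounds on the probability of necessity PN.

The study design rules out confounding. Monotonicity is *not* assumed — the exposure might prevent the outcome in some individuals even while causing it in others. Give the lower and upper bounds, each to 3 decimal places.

p₁ = 0.697, p₀ = 0.574.
Under exogeneity alone the bounds on PN are max{0,(p₁−p₀)/p₁} ≤ PN ≤ min{1,(1−p₀)/p₁}.
  lower = (p₁ − p₀)/p₁ = 0.123 / 0.697 ≈ 0.1765
  upper = min{1, (1 − p₀)/p₁} = 0.426 / 0.697 ≈ 0.6112

0.176 ≤ PN ≤ 0.611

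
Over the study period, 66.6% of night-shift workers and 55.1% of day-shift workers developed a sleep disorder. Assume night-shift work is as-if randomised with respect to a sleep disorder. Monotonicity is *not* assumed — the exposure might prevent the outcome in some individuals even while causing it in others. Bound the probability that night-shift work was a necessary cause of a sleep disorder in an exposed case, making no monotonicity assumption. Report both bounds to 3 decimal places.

p₁ = 0.666, p₀ = 0.551.
Under exogeneity alone the bounds on PN are max{0,(p₁−p₀)/p₁} ≤ PN ≤ min{1,(1−p₀)/p₁}.
  lower = (p₁ − p₀)/p₁ = 0.115 / 0.666 ≈ 0.1727
  upper = min{1, (1 − p₀)/p₁} = 0.449 / 0.666 ≈ 0.6742

0.173 ≤ PN ≤ 0.674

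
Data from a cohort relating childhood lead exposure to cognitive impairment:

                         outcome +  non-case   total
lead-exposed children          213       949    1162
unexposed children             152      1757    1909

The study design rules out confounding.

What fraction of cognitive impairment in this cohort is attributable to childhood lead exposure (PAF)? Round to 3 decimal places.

p₁ = P(outcome | exposed) = 213/1162 = 0.1833
p₀ = P(outcome | unexposed) = 152/1909 = 0.079623
Exposure prevalence π = 1162/3071 = 0.37838; overall risk P(Y=1) = 0.11885.
Under exogeneity, PAF = [P(Y=1) − p₀]/P(Y=1).
PAF = (0.11885 − 0.079623) / 0.11885 ≈ 0.3301

PAF ≈ 0.330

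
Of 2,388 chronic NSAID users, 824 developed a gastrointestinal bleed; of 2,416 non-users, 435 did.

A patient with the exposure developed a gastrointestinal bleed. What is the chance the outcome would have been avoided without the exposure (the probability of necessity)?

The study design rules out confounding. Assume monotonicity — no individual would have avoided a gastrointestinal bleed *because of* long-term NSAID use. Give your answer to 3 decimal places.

p₁ = P(outcome | exposed) = 824/2388 = 0.34506
p₀ = P(outcome | unexposed) = 435/2416 = 0.18005
Under exogeneity and monotonicity, PN = (p₁ − p₀) / p₁.
PN = (0.34506 − 0.18005) / 0.34506 = 0.16501 / 0.34506 ≈ 0.4782

PN ≈ 0.478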